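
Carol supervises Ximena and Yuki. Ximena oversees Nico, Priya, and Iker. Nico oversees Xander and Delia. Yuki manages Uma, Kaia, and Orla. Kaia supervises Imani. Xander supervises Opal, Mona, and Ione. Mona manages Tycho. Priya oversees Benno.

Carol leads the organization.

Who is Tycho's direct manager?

Tycho reports directly to Mona.

Mona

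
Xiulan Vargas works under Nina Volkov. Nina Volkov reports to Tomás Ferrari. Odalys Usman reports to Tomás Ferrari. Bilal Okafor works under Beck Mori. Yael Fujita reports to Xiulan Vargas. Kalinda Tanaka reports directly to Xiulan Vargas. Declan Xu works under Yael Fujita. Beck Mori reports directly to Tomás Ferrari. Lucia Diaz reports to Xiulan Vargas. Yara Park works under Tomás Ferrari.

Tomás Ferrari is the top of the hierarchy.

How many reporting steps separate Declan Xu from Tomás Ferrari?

Chain from Declan Xu up to Tomás Ferrari: Declan Xu → Yael Fujita → Xiulan Vargas → Nina Volkov → Tomás Ferrari. That is 4 steps up, so Declan Xu is 4 levels below Tomás Ferrari.

4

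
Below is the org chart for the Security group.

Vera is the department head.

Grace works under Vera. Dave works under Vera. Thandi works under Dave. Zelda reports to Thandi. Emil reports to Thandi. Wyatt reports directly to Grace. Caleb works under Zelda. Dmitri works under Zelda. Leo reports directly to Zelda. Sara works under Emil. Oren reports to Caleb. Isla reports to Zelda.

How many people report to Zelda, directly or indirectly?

Zelda directly manages Caleb, Dmitri, Leo, Isla. Under Caleb: Oren (1). Dmitri has no reports. Leo has no reports. Isla has no reports. So Zelda's organization is 4 direct reports plus everyone under them: 2 + 1 + 1 + 1 = 5.

5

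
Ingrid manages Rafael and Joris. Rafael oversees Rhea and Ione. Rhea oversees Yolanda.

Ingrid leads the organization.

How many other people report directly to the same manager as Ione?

1

Ione reports to Rafael. Rafael's other direct reports are Rhea — 1 peer.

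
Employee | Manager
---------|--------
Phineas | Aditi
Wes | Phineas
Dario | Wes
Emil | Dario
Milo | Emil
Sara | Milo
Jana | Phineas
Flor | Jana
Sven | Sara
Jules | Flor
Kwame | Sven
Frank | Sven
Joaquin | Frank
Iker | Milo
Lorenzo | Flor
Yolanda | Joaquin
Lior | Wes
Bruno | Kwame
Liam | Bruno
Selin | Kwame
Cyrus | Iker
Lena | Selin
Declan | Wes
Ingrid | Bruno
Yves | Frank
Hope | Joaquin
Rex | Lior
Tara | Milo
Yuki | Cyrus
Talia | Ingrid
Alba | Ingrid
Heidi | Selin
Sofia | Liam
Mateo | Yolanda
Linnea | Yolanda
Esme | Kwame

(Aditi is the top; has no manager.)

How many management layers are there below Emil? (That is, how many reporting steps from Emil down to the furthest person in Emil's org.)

The longest chain under Emil runs Emil → Milo → Sara → Sven → Frank → Joaquin → Yolanda → Linnea, which is 7 levels below Emil.

7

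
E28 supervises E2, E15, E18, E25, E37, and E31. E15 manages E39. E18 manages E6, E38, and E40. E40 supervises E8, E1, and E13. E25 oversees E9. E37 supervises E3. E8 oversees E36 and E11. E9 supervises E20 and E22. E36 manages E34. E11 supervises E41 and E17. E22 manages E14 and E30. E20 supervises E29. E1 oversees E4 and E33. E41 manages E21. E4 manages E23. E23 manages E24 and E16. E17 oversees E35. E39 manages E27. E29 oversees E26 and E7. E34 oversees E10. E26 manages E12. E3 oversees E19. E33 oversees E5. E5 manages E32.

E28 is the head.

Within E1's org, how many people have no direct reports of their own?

3

The people in E1's organization with no one reporting to them are E32, E16, E24. That is 3.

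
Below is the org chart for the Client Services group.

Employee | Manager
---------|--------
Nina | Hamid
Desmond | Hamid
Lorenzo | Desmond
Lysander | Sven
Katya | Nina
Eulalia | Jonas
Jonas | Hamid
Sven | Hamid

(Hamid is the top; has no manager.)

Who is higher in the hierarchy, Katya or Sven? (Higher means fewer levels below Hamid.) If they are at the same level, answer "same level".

Katya is 2 levels below Hamid; Sven is 1. Sven is higher.

Sven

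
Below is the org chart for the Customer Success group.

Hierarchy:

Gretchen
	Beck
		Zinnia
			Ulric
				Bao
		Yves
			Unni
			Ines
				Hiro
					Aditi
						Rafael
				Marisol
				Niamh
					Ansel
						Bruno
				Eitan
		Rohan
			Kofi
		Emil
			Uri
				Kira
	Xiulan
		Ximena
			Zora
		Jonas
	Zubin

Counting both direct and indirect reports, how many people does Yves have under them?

Yves directly manages Unni, Ines. Unni has no reports. Under Ines: Eitan, Niamh, Ansel, Bruno, Marisol, Hiro, Aditi, Rafael (8). So Yves's organization is 2 direct reports plus everyone under them: 1 + 9 = 10.

10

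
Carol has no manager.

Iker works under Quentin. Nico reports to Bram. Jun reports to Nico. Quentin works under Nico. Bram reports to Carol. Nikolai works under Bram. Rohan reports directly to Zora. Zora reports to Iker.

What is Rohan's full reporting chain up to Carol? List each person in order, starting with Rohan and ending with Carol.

Rohan -> Zora -> Iker -> Quentin -> Nico -> Bram -> Carol

Rohan reports to Zora. Zora reports to Iker. Iker reports to Quentin. Quentin reports to Nico. Nico reports to Bram. Bram reports to Carol. Carol is at the top.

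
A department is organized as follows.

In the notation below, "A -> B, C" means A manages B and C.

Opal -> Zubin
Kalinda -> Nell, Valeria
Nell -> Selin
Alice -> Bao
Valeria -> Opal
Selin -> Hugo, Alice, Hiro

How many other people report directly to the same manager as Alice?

2

Alice reports to Selin. Selin's other direct reports are Hugo, Hiro — 2 peers.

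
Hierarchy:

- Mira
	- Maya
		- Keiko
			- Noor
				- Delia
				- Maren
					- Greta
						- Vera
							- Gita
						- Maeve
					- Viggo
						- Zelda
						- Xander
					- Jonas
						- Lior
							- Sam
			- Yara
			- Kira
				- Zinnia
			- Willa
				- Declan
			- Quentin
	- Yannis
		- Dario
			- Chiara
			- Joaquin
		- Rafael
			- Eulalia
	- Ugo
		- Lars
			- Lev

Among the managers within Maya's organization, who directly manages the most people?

Keiko

Direct-report counts within Maya's organization: Maya has 1; Keiko has 5; Willa has 1; Kira has 1; Noor has 2; Maren has 3; Jonas has 1; Lior has 1; Viggo has 2; Greta has 2; Vera has 1. The largest is 5, held by Keiko.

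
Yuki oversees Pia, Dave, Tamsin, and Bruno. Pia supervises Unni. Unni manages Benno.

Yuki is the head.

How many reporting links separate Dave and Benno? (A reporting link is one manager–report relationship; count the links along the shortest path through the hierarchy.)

Dave is 1 level below Yuki, and Benno is 3 levels below Yuki (their lowest common manager). The shortest path runs up from Dave to Yuki and back down to Benno: 1 + 3 = 4 links.

4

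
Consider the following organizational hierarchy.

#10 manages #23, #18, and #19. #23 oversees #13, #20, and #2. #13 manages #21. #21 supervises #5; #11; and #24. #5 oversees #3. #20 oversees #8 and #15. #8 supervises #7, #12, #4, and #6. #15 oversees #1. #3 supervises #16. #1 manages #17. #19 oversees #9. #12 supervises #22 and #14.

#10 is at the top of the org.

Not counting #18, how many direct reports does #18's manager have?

2

#18 reports to #10. #10's other direct reports are #23, #19 — 2 peers.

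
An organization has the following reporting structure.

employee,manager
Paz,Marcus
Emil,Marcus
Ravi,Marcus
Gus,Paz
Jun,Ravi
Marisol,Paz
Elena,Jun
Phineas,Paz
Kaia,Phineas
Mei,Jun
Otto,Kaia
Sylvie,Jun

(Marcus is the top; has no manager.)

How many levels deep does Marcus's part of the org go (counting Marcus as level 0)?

4

The longest chain under Marcus runs Marcus → Paz → Phineas → Kaia → Otto, which is 4 levels below Marcus.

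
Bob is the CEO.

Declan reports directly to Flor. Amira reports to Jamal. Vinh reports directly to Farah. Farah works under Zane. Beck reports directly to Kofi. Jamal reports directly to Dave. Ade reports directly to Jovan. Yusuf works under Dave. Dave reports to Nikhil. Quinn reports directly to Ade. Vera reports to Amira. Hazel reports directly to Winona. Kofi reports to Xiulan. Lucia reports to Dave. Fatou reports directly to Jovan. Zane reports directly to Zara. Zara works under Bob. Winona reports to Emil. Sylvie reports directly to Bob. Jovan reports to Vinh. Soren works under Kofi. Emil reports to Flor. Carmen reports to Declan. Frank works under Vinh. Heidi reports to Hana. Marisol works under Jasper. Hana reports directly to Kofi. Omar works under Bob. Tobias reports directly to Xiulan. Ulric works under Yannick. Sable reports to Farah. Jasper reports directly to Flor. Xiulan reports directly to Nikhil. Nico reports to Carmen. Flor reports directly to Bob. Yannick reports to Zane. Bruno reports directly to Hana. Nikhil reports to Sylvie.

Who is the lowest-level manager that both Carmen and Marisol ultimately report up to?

Carmen's chain of managers is Declan, Flor, Bob. Marisol's chain of managers is Jasper, Flor, Bob. The first manager that appears in both chains is Flor.

Flor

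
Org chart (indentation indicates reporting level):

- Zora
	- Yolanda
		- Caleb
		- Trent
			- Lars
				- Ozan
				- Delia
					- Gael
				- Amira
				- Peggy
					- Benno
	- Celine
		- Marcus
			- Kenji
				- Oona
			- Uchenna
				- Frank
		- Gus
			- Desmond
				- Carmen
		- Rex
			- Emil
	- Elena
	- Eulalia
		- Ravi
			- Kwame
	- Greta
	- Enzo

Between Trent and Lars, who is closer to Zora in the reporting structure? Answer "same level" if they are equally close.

Trent

Trent is 2 levels below Zora; Lars is 3. Trent is higher.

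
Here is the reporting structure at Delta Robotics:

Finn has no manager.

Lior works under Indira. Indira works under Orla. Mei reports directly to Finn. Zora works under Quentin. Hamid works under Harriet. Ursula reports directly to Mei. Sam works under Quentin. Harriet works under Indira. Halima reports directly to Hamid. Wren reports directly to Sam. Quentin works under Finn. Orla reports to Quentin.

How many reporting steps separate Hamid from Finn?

5

Chain from Hamid up to Finn: Hamid → Harriet → Indira → Orla → Quentin → Finn. That is 5 steps up, so Hamid is 5 levels below Finn.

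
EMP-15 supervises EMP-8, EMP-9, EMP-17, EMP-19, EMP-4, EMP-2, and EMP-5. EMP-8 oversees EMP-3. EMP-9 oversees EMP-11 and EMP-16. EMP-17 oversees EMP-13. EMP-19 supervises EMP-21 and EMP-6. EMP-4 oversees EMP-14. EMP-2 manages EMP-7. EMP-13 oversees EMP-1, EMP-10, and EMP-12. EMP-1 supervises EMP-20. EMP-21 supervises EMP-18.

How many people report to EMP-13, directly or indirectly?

4

EMP-13 directly manages EMP-1, EMP-10, EMP-12. Under EMP-1: EMP-20 (1). EMP-10 has no reports. EMP-12 has no reports. So EMP-13's organization is 3 direct reports plus everyone under them: 2 + 1 + 1 = 4.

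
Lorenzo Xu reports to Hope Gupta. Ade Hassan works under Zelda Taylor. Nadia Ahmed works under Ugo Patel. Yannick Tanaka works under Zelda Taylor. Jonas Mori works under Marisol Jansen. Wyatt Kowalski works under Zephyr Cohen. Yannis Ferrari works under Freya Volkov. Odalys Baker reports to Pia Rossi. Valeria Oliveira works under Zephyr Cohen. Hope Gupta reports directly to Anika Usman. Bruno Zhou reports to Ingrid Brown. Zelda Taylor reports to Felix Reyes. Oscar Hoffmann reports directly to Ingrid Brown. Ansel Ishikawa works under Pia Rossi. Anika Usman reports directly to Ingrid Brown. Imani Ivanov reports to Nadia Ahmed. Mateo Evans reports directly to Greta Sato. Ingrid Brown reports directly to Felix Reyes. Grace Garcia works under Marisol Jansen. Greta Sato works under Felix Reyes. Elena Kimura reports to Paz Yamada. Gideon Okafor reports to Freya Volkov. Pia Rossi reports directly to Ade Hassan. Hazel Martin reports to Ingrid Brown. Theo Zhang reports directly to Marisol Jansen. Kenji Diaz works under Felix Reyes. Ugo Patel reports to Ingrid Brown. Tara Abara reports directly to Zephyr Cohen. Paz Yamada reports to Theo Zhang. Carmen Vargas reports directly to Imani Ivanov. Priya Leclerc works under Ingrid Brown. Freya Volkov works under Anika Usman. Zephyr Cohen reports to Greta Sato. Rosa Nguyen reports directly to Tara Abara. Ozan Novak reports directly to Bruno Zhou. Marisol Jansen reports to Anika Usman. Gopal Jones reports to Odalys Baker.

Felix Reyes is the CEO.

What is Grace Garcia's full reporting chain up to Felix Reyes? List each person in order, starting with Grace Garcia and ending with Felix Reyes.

Grace Garcia -> Marisol Jansen -> Anika Usman -> Ingrid Brown -> Felix Reyes

Grace Garcia reports to Marisol Jansen. Marisol Jansen reports to Anika Usman. Anika Usman reports to Ingrid Brown. Ingrid Brown reports to Felix Reyes. Felix Reyes is at the top.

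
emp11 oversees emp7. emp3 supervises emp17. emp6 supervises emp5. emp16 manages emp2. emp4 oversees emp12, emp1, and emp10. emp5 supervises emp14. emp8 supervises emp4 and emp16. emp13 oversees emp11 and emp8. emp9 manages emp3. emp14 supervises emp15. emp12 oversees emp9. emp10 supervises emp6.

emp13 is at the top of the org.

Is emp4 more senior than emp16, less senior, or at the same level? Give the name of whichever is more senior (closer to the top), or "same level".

Both emp4 and emp16 are 2 levels below emp13.

same level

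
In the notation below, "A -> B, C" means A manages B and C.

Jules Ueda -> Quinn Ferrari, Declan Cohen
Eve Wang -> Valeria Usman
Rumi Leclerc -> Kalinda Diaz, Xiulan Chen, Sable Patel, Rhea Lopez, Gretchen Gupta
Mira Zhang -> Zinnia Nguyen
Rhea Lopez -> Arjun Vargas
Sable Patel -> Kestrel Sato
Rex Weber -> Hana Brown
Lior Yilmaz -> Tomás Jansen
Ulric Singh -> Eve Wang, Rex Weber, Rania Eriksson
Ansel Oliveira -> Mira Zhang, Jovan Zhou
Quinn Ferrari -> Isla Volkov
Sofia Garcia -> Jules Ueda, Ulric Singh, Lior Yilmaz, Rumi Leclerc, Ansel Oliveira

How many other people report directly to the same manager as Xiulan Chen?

4

Xiulan Chen reports to Rumi Leclerc. Rumi Leclerc's other direct reports are Kalinda Diaz, Sable Patel, Rhea Lopez, Gretchen Gupta — 4 peers.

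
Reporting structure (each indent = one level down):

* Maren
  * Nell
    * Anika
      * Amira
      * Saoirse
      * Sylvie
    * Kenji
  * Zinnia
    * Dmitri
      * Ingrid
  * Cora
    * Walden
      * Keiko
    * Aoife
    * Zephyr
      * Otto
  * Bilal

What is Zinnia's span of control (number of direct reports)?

Zinnia directly manages Dmitri. That is 1 direct report.

1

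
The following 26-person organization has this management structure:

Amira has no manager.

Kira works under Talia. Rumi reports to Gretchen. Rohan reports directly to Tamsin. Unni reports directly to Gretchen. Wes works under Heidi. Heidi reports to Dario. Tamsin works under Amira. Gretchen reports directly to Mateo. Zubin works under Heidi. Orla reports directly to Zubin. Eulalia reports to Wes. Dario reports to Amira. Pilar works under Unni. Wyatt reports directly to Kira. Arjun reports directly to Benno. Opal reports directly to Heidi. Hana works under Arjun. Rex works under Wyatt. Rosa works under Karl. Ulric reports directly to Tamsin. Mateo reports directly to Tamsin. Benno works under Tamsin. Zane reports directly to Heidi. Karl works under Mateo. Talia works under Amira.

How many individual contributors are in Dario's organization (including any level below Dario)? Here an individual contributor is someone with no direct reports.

The people in Dario's organization with no one reporting to them are Opal, Eulalia, Orla, Zane. That is 4.

4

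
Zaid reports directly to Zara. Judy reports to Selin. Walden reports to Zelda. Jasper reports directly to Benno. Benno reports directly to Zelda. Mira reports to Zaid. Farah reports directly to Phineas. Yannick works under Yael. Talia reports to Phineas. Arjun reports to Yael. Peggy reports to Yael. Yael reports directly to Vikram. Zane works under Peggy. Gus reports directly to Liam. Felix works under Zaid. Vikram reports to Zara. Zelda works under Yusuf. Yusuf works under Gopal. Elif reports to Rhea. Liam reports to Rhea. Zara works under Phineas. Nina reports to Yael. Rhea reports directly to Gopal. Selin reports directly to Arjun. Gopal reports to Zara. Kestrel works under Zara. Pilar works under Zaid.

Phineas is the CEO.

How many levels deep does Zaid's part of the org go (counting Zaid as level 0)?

1

The longest chain under Zaid runs Zaid → Mira, which is 1 level below Zaid.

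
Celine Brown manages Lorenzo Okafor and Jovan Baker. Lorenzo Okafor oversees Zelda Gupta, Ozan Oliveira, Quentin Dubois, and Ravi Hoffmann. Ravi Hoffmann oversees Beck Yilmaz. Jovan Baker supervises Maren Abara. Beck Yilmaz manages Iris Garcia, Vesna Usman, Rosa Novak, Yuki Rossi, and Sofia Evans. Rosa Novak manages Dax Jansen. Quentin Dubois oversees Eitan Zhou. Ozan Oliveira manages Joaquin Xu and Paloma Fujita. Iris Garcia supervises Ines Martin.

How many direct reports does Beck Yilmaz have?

Beck Yilmaz directly manages Rosa Novak, Vesna Usman, Iris Garcia, Sofia Evans, Yuki Rossi. That is 5 direct reports.

5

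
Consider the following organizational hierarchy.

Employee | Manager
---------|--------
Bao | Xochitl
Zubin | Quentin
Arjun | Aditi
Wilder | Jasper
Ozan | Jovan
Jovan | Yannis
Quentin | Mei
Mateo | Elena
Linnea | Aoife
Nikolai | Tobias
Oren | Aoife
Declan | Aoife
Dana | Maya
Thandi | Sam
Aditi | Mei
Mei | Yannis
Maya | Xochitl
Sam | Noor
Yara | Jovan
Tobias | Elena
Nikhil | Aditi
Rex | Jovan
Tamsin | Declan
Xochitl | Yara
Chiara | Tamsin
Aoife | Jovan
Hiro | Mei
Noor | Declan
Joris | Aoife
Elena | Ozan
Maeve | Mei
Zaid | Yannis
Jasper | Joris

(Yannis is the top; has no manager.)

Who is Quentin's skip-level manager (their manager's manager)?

Quentin reports to Mei, and Mei reports to Yannis. So Quentin's skip-level manager is Yannis.

Yannis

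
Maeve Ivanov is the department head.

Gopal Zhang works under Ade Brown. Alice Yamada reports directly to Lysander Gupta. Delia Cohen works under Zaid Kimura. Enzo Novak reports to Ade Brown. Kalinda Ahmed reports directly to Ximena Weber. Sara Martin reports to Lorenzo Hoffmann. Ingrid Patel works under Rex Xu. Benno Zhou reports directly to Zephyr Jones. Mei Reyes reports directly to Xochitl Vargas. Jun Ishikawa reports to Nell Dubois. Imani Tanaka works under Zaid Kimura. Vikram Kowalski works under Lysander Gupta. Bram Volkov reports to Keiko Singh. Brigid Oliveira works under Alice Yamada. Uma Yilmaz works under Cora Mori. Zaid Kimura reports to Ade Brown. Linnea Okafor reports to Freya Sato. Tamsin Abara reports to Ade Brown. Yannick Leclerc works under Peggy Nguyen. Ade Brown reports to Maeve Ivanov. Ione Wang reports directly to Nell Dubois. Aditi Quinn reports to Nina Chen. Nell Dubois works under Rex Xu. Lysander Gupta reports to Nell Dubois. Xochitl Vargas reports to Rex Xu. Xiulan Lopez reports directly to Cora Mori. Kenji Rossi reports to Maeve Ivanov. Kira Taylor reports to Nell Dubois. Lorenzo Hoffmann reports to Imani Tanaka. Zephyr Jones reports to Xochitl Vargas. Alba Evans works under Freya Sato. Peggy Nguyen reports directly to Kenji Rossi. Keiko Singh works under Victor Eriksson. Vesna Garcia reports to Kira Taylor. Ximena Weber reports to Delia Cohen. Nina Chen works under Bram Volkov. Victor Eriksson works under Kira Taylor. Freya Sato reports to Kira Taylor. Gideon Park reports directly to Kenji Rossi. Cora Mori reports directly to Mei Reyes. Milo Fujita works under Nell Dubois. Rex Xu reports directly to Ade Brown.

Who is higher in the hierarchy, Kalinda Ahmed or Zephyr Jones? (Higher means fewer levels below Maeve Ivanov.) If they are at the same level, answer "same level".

Kalinda Ahmed is 5 levels below Maeve Ivanov; Zephyr Jones is 4. Zephyr Jones is higher.

Zephyr Jones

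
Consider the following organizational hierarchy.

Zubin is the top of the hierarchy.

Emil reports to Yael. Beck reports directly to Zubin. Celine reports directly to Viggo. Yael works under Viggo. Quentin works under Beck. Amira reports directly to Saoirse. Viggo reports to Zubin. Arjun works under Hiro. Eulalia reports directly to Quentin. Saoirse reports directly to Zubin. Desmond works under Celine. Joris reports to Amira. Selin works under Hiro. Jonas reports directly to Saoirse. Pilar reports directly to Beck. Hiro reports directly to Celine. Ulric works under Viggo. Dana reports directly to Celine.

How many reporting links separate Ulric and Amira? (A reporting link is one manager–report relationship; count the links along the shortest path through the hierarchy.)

Ulric is 2 levels below Zubin, and Amira is 2 levels below Zubin (their lowest common manager). The shortest path runs up from Ulric to Zubin and back down to Amira: 2 + 2 = 4 links.

4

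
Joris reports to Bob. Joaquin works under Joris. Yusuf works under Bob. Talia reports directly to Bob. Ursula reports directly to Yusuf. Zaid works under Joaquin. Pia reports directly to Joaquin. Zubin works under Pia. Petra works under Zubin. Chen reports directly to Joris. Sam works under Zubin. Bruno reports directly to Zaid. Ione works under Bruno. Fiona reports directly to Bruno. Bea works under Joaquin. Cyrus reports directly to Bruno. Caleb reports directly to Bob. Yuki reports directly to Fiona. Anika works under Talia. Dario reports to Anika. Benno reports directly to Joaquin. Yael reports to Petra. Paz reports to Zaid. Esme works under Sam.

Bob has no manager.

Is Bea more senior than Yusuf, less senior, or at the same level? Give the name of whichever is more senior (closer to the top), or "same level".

Yusuf

Bea is 3 levels below Bob; Yusuf is 1. Yusuf is higher.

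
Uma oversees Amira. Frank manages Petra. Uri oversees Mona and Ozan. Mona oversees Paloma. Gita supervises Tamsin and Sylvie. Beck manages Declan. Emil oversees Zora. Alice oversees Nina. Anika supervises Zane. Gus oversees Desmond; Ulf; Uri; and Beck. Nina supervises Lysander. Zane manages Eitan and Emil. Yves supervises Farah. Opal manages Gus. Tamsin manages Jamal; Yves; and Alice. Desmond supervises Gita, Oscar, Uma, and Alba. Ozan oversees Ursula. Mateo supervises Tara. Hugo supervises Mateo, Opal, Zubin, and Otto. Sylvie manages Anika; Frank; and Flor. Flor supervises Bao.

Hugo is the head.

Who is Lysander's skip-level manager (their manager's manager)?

Lysander reports to Nina, and Nina reports to Alice. So Lysander's skip-level manager is Alice.

Alice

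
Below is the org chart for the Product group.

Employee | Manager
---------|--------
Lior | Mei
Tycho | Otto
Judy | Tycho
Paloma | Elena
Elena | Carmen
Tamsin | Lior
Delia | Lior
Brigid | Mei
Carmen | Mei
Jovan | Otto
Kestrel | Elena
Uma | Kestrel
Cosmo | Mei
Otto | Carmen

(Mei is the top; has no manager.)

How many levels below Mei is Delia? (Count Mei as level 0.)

2

Chain from Delia up to Mei: Delia → Lior → Mei. That is 2 steps up, so Delia is 2 levels below Mei.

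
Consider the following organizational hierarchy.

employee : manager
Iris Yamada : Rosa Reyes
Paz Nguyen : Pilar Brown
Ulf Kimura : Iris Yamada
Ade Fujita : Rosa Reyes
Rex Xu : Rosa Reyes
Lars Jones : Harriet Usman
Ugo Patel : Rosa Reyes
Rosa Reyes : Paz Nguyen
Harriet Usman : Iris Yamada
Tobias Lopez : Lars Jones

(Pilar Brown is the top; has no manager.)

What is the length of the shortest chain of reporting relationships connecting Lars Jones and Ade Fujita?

4

Lars Jones is 3 levels below Rosa Reyes, and Ade Fujita is 1 level below Rosa Reyes (their lowest common manager). The shortest path runs up from Lars Jones to Rosa Reyes and back down to Ade Fujita: 3 + 1 = 4 links.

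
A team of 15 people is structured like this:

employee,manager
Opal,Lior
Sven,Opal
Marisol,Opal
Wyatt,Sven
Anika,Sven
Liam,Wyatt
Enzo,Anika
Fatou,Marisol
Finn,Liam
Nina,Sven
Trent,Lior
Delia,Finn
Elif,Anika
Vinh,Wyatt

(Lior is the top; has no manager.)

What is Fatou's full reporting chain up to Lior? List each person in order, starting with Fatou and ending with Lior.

Fatou reports to Marisol. Marisol reports to Opal. Opal reports to Lior. Lior is at the top.

Fatou -> Marisol -> Opal -> Lior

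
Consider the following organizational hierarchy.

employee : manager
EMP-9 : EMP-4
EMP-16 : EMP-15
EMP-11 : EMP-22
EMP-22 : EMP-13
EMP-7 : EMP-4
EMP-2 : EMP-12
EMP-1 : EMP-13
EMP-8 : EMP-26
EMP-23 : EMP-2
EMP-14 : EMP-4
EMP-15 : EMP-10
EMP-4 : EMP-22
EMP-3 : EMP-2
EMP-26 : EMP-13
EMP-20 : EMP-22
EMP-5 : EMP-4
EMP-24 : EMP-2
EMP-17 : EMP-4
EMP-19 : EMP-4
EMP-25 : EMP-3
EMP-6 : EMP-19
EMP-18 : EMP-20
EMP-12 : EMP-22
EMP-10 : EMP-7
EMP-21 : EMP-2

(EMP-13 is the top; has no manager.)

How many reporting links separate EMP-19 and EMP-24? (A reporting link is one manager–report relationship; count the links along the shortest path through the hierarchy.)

EMP-19 is 2 levels below EMP-22, and EMP-24 is 3 levels below EMP-22 (their lowest common manager). The shortest path runs up from EMP-19 to EMP-22 and back down to EMP-24: 2 + 3 = 5 links.

5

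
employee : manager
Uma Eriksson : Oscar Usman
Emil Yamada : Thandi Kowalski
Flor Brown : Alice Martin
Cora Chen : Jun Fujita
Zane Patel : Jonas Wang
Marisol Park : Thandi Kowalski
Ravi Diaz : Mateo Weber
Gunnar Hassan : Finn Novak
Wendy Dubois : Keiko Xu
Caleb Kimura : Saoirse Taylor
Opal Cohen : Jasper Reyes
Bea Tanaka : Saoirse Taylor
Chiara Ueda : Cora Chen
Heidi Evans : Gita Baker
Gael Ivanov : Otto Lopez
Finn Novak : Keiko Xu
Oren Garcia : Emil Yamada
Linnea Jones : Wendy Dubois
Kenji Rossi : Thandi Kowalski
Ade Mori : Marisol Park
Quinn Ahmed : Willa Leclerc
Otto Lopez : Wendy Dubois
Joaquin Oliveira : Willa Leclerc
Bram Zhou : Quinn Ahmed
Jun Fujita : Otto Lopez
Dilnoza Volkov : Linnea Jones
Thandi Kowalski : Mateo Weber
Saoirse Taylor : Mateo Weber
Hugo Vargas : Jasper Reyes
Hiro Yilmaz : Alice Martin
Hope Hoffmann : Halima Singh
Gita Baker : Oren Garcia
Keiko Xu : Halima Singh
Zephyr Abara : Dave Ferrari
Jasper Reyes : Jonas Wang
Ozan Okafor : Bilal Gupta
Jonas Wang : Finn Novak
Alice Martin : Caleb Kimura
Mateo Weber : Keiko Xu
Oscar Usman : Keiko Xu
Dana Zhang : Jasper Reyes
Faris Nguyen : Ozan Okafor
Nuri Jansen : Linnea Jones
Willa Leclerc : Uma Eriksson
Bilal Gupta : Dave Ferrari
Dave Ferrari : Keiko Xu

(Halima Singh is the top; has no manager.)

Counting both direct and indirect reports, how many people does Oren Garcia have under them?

2

Oren Garcia directly manages Gita Baker. Under Gita Baker: Heidi Evans (1). That's 2 in total.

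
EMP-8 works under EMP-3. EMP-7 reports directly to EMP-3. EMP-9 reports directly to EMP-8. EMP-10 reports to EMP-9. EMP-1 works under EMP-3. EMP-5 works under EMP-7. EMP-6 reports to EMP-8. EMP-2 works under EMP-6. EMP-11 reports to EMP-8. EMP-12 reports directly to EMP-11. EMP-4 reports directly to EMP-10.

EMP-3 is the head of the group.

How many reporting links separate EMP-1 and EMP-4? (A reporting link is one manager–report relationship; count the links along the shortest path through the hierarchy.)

5

EMP-1 is 1 level below EMP-3, and EMP-4 is 4 levels below EMP-3 (their lowest common manager). The shortest path runs up from EMP-1 to EMP-3 and back down to EMP-4: 1 + 4 = 5 links.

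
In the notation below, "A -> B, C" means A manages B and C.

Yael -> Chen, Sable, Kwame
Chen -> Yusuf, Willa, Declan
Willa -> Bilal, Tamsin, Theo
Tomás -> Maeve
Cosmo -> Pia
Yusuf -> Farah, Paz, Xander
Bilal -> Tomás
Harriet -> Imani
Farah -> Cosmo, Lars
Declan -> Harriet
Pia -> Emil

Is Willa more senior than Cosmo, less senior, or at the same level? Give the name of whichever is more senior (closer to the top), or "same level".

Willa is 2 levels below Yael; Cosmo is 4. Willa is higher.

Willa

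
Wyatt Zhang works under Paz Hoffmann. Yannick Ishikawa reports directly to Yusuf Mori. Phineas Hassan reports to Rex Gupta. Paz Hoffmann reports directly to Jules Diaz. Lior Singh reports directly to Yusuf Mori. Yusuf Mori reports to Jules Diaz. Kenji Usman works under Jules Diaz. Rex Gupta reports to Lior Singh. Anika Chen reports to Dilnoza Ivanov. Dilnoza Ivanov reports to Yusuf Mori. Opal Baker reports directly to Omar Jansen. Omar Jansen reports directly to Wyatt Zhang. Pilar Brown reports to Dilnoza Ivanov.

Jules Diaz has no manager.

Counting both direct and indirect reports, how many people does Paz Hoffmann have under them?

Paz Hoffmann directly manages Wyatt Zhang. Under Wyatt Zhang: Omar Jansen, Opal Baker (2). That's 3 in total.

3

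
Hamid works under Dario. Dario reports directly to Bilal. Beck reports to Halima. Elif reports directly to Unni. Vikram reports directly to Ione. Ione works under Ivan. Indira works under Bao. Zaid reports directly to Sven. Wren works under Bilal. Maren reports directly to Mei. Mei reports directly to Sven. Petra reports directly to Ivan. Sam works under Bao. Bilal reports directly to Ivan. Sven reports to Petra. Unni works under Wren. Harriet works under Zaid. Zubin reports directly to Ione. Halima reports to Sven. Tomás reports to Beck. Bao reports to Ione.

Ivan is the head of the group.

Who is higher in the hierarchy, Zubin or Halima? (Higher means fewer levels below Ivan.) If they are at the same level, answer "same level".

Zubin is 2 levels below Ivan; Halima is 3. Zubin is higher.

Zubin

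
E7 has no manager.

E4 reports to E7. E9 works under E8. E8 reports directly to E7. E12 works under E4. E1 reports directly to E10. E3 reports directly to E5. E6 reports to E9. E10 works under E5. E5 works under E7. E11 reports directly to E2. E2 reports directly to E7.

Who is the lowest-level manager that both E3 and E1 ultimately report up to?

E5

E3's chain of managers is E5, E7. E1's chain of managers is E10, E5, E7. The first manager that appears in both chains is E5.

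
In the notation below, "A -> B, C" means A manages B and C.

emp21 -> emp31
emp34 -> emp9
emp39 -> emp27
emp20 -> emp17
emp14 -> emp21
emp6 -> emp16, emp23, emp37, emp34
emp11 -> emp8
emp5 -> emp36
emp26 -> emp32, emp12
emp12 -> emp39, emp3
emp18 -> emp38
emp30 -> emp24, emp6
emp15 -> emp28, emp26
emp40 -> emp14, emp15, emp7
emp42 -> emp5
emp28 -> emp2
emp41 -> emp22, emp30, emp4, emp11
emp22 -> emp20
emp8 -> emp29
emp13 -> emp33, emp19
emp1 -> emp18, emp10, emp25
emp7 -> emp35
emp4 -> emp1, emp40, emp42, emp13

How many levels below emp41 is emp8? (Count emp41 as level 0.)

Chain from emp8 up to emp41: emp8 → emp11 → emp41. That is 2 steps up, so emp8 is 2 levels below emp41.

2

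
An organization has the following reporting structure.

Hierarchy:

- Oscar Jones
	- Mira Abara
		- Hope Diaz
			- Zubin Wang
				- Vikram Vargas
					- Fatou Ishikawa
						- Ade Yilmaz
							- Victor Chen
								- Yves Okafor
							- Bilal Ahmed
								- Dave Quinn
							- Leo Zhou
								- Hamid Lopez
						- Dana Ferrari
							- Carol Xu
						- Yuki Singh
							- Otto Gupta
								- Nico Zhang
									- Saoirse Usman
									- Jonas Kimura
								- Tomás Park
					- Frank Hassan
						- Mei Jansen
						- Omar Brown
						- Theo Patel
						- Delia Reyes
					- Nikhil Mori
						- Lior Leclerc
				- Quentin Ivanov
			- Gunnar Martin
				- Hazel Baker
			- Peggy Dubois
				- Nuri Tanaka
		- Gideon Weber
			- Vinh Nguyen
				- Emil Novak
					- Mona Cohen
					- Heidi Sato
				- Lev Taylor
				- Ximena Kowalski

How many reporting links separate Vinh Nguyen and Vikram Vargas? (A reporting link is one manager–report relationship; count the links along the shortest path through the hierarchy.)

5

Vinh Nguyen is 2 levels below Mira Abara, and Vikram Vargas is 3 levels below Mira Abara (their lowest common manager). The shortest path runs up from Vinh Nguyen to Mira Abara and back down to Vikram Vargas: 2 + 3 = 5 links.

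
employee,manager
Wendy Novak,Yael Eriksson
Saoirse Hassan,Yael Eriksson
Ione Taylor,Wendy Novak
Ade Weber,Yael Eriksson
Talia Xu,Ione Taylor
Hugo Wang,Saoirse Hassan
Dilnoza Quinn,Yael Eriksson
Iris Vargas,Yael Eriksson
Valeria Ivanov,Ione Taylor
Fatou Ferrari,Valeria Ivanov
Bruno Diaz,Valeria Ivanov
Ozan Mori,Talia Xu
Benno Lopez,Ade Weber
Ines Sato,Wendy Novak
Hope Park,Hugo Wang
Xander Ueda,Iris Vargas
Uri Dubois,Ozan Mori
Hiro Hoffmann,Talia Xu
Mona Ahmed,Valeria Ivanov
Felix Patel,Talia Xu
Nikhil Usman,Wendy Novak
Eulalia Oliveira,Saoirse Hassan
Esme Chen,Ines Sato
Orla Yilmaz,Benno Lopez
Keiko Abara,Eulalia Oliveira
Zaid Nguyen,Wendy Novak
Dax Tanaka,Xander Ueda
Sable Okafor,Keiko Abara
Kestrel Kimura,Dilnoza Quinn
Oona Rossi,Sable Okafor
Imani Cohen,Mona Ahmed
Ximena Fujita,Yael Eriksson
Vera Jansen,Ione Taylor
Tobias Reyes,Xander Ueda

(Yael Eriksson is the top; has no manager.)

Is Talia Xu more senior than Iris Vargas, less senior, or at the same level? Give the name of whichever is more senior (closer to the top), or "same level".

Talia Xu is 3 levels below Yael Eriksson; Iris Vargas is 1. Iris Vargas is higher.

Iris Vargas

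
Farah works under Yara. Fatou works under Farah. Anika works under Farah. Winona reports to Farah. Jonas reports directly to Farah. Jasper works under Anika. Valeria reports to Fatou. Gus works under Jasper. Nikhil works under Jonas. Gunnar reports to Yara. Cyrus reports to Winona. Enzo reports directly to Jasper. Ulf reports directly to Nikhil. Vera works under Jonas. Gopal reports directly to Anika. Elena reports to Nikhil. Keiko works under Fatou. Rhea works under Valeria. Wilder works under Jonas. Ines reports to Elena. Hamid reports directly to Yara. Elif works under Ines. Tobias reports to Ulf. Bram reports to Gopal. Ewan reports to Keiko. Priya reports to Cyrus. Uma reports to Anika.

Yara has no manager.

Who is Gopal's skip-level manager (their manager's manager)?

Farah

Gopal reports to Anika, and Anika reports to Farah. So Gopal's skip-level manager is Farah.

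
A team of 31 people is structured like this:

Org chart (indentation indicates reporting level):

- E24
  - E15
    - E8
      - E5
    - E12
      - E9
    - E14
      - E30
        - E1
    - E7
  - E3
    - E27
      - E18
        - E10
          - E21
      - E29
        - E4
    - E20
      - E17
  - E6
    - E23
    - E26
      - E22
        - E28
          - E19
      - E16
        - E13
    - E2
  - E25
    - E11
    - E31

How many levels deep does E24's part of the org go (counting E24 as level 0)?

The longest chain under E24 runs E24 → E6 → E26 → E22 → E28 → E19, which is 5 levels below E24.

5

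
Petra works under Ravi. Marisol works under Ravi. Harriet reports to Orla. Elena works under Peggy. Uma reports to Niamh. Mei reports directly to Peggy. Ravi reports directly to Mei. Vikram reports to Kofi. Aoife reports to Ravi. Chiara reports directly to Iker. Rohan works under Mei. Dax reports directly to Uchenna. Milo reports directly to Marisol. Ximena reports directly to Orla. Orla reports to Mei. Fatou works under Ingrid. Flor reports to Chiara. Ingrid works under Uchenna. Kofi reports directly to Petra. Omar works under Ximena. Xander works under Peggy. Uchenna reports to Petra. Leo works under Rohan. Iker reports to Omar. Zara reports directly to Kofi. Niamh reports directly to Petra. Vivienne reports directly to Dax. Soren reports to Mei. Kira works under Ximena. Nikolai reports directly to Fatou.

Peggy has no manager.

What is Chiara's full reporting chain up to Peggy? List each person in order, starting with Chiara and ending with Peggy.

Chiara -> Iker -> Omar -> Ximena -> Orla -> Mei -> Peggy

Chiara reports to Iker. Iker reports to Omar. Omar reports to Ximena. Ximena reports to Orla. Orla reports to Mei. Mei reports to Peggy. Peggy is at the top.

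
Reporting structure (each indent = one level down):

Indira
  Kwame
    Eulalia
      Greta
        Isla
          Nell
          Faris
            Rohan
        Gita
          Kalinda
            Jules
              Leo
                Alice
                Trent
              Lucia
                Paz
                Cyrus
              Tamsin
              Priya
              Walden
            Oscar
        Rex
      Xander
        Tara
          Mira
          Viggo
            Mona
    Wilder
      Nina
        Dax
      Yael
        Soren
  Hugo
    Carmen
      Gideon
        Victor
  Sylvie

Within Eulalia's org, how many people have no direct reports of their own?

13

The people in Eulalia's organization with no one reporting to them are Mona, Mira, Rex, Oscar, Walden, Priya, Tamsin, Cyrus, Paz, Trent, Alice, Rohan, Nell. That is 13.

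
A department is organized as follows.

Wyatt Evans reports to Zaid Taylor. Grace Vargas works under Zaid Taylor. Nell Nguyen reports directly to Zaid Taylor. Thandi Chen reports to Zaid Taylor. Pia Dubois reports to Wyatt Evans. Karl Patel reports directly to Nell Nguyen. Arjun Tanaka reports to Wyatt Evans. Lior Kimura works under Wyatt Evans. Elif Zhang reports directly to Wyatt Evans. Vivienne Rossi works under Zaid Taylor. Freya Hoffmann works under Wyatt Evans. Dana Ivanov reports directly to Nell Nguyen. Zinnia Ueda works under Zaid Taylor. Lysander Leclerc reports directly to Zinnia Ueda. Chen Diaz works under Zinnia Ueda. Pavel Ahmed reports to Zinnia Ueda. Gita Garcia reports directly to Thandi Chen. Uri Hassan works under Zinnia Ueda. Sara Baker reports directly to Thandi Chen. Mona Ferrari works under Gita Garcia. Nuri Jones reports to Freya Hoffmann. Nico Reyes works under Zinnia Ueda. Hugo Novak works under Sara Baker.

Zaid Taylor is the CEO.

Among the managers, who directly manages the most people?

Direct-report counts: Zaid Taylor has 6; Zinnia Ueda has 5; Thandi Chen has 2; Sara Baker has 1; Gita Garcia has 1; Nell Nguyen has 2; Wyatt Evans has 5; Freya Hoffmann has 1. The largest is 6, held by Zaid Taylor.

Zaid Taylor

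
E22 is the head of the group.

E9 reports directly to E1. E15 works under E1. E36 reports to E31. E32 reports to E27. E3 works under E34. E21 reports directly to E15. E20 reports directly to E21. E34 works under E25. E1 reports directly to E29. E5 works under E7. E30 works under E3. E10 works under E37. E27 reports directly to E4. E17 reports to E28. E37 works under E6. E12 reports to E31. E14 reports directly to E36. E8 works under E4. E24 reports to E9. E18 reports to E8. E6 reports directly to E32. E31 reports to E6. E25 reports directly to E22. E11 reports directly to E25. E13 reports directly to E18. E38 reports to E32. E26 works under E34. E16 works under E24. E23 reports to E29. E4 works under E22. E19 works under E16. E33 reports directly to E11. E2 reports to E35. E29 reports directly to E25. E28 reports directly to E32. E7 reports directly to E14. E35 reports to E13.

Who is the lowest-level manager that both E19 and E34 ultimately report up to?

E25

E19's chain of managers is E16, E24, E9, E1, E29, E25, E22. E34's chain of managers is E25, E22. The first manager that appears in both chains is E25.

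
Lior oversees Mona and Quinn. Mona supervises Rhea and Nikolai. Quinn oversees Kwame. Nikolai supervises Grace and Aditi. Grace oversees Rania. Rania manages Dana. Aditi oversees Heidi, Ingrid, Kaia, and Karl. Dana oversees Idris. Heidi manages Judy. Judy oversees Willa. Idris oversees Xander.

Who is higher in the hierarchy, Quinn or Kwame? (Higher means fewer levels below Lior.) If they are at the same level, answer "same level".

Quinn

Quinn is 1 level below Lior; Kwame is 2. Quinn is higher.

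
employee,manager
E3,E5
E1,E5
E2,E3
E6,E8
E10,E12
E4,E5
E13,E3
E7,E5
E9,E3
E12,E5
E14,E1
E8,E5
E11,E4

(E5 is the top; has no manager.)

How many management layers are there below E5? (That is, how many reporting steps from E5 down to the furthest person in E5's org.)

2

The longest chain under E5 runs E5 → E8 → E6, which is 2 levels below E5.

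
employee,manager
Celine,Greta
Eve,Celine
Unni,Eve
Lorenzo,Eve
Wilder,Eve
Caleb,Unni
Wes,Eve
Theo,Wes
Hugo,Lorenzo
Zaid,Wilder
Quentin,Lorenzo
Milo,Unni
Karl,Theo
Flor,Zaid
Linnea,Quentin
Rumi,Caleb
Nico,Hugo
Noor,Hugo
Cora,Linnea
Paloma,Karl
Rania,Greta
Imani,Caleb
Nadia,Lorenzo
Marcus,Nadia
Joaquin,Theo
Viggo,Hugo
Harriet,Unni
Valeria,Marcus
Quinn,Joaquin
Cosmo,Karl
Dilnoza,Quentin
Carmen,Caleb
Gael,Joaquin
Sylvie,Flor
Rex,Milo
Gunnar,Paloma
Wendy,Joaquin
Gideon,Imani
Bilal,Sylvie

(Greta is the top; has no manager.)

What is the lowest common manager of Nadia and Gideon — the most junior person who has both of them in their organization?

Eve

Nadia's chain of managers is Lorenzo, Eve, Celine, Greta. Gideon's chain of managers is Imani, Caleb, Unni, Eve, Celine, Greta. The first manager that appears in both chains is Eve.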